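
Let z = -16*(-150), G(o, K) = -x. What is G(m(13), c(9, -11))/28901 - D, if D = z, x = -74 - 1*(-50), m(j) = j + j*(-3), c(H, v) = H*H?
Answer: -69362376/28901 ≈ -2400.0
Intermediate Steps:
c(H, v) = H**2
m(j) = -2*j (m(j) = j - 3*j = -2*j)
x = -24 (x = -74 + 50 = -24)
G(o, K) = 24 (G(o, K) = -1*(-24) = 24)
z = 2400
D = 2400
G(m(13), c(9, -11))/28901 - D = 24/28901 - 1*2400 = 24*(1/28901) - 2400 = 24/28901 - 2400 = -69362376/28901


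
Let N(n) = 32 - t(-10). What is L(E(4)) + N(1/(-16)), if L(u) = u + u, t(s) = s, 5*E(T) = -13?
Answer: 184/5 ≈ 36.800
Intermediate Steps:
E(T) = -13/5 (E(T) = (⅕)*(-13) = -13/5)
L(u) = 2*u
N(n) = 42 (N(n) = 32 - 1*(-10) = 32 + 10 = 42)
L(E(4)) + N(1/(-16)) = 2*(-13/5) + 42 = -26/5 + 42 = 184/5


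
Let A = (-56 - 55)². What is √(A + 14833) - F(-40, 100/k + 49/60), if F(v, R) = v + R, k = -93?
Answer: 74881/1860 + √27154 ≈ 205.04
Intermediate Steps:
F(v, R) = R + v
A = 12321 (A = (-111)² = 12321)
√(A + 14833) - F(-40, 100/k + 49/60) = √(12321 + 14833) - ((100/(-93) + 49/60) - 40) = √27154 - ((100*(-1/93) + 49*(1/60)) - 40) = √27154 - ((-100/93 + 49/60) - 40) = √27154 - (-481/1860 - 40) = √27154 - 1*(-74881/1860) = √27154 + 74881/1860 = 74881/1860 + √27154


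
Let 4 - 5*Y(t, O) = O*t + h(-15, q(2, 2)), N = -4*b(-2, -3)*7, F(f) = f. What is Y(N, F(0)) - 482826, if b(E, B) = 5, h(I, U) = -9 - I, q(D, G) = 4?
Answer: -2414132/5 ≈ -4.8283e+5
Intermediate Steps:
N = -140 (N = -4*5*7 = -20*7 = -140)
Y(t, O) = -⅖ - O*t/5 (Y(t, O) = ⅘ - (O*t + (-9 - 1*(-15)))/5 = ⅘ - (O*t + (-9 + 15))/5 = ⅘ - (O*t + 6)/5 = ⅘ - (6 + O*t)/5 = ⅘ + (-6/5 - O*t/5) = -⅖ - O*t/5)
Y(N, F(0)) - 482826 = (-⅖ - ⅕*0*(-140)) - 482826 = (-⅖ + 0) - 482826 = -⅖ - 482826 = -2414132/5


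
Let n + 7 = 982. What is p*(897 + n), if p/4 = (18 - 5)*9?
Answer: 876096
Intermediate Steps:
n = 975 (n = -7 + 982 = 975)
p = 468 (p = 4*((18 - 5)*9) = 4*(13*9) = 4*117 = 468)
p*(897 + n) = 468*(897 + 975) = 468*1872 = 876096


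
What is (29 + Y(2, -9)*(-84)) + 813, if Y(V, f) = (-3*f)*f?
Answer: 21254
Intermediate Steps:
Y(V, f) = -3*f**2
(29 + Y(2, -9)*(-84)) + 813 = (29 - 3*(-9)**2*(-84)) + 813 = (29 - 3*81*(-84)) + 813 = (29 - 243*(-84)) + 813 = (29 + 20412) + 813 = 20441 + 813 = 21254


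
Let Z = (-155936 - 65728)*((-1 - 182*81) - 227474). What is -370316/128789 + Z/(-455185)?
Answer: -6914951598142892/58622820965 ≈ -1.1796e+5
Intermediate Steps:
Z = 53690789088 (Z = -221664*((-1 - 14742) - 227474) = -221664*(-14743 - 227474) = -221664*(-242217) = 53690789088)
-370316/128789 + Z/(-455185) = -370316/128789 + 53690789088/(-455185) = -370316*1/128789 + 53690789088*(-1/455185) = -370316/128789 - 53690789088/455185 = -6914951598142892/58622820965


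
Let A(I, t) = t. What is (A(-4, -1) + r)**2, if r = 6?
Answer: 25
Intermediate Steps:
(A(-4, -1) + r)**2 = (-1 + 6)**2 = 5**2 = 25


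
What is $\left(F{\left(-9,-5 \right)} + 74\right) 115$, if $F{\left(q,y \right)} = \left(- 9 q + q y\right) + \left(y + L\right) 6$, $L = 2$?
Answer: $20930$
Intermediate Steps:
$F{\left(q,y \right)} = 12 - 9 q + 6 y + q y$ ($F{\left(q,y \right)} = \left(- 9 q + q y\right) + \left(y + 2\right) 6 = \left(- 9 q + q y\right) + \left(2 + y\right) 6 = \left(- 9 q + q y\right) + \left(12 + 6 y\right) = 12 - 9 q + 6 y + q y$)
$\left(F{\left(-9,-5 \right)} + 74\right) 115 = \left(\left(12 - -81 + 6 \left(-5\right) - -45\right) + 74\right) 115 = \left(\left(12 + 81 - 30 + 45\right) + 74\right) 115 = \left(108 + 74\right) 115 = 182 \cdot 115 = 20930$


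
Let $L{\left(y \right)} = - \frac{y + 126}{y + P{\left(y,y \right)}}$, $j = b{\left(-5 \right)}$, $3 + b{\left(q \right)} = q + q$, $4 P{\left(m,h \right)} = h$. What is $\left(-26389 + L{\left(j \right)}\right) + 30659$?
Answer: $\frac{278002}{65} \approx 4277.0$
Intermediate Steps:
$P{\left(m,h \right)} = \frac{h}{4}$
$b{\left(q \right)} = -3 + 2 q$ ($b{\left(q \right)} = -3 + \left(q + q\right) = -3 + 2 q$)
$j = -13$ ($j = -3 + 2 \left(-5\right) = -3 - 10 = -13$)
$L{\left(y \right)} = - \frac{4 \left(126 + y\right)}{5 y}$ ($L{\left(y \right)} = - \frac{y + 126}{y + \frac{y}{4}} = - \frac{126 + y}{\frac{5}{4} y} = - \left(126 + y\right) \frac{4}{5 y} = - \frac{4 \left(126 + y\right)}{5 y}$)
$\left(-26389 + L{\left(j \right)}\right) + 30659 = \left(-26389 + \frac{4 \left(-126 - -13\right)}{5 \left(-13\right)}\right) + 30659 = \left(-26389 + \frac{4}{5} \left(- \frac{1}{13}\right) \left(-126 + 13\right)\right) + 30659 = \left(-26389 + \frac{4}{5} \left(- \frac{1}{13}\right) \left(-113\right)\right) + 30659 = \left(-26389 + \frac{452}{65}\right) + 30659 = - \frac{1714833}{65} + 30659 = \frac{278002}{65}$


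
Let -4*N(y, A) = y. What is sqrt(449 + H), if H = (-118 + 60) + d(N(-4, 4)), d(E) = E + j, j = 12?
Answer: 2*sqrt(101) ≈ 20.100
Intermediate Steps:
N(y, A) = -y/4
d(E) = 12 + E (d(E) = E + 12 = 12 + E)
H = -45 (H = (-118 + 60) + (12 - 1/4*(-4)) = -58 + (12 + 1) = -58 + 13 = -45)
sqrt(449 + H) = sqrt(449 - 45) = sqrt(404) = 2*sqrt(101)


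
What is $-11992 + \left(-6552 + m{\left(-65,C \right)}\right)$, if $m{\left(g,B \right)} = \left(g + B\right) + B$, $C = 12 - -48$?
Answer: $-18489$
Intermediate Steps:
$C = 60$ ($C = 12 + 48 = 60$)
$m{\left(g,B \right)} = g + 2 B$ ($m{\left(g,B \right)} = \left(B + g\right) + B = g + 2 B$)
$-11992 + \left(-6552 + m{\left(-65,C \right)}\right) = -11992 + \left(-6552 + \left(-65 + 2 \cdot 60\right)\right) = -11992 + \left(-6552 + \left(-65 + 120\right)\right) = -11992 + \left(-6552 + 55\right) = -11992 - 6497 = -18489$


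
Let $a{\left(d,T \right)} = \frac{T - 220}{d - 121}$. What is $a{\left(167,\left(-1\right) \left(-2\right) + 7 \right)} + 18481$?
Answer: $\frac{849915}{46} \approx 18476.0$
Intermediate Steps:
$a{\left(d,T \right)} = \frac{-220 + T}{-121 + d}$
$a{\left(167,\left(-1\right) \left(-2\right) + 7 \right)} + 18481 = \frac{-220 + \left(\left(-1\right) \left(-2\right) + 7\right)}{-121 + 167} + 18481 = \frac{-220 + \left(2 + 7\right)}{46} + 18481 = \frac{-220 + 9}{46} + 18481 = \frac{1}{46} \left(-211\right) + 18481 = - \frac{211}{46} + 18481 = \frac{849915}{46}$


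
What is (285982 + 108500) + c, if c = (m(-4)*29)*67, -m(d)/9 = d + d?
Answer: 534378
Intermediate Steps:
m(d) = -18*d (m(d) = -9*(d + d) = -18*d)
c = 139896 (c = (-18*(-4)*29)*67 = (72*29)*67 = 2088*67 = 139896)
(285982 + 108500) + c = (285982 + 108500) + 139896 = 394482 + 139896 = 534378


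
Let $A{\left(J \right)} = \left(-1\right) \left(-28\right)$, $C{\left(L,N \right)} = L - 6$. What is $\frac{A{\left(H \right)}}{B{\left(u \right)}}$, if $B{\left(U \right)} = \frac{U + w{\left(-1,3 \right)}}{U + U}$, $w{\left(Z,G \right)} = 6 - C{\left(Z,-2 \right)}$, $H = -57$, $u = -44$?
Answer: $\frac{2464}{31} \approx 79.484$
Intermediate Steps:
$C{\left(L,N \right)} = -6 + L$ ($C{\left(L,N \right)} = L - 6 = -6 + L$)
$A{\left(J \right)} = 28$
$w{\left(Z,G \right)} = 12 - Z$ ($w{\left(Z,G \right)} = 6 - \left(-6 + Z\right) = 12 - Z$)
$B{\left(U \right)} = \frac{13 + U}{2 U}$ ($B{\left(U \right)} = \frac{U + \left(12 - -1\right)}{U + U} = \frac{U + \left(12 + 1\right)}{2 U} = \left(U + 13\right) \frac{1}{2 U} = \left(13 + U\right) \frac{1}{2 U} = \frac{13 + U}{2 U}$)
$\frac{A{\left(H \right)}}{B{\left(u \right)}} = \frac{28}{\frac{1}{2} \frac{1}{-44} \left(13 - 44\right)} = \frac{28}{\frac{1}{2} \left(- \frac{1}{44}\right) \left(-31\right)} = \frac{28}{\frac{31}{88}} = 28 \cdot \frac{88}{31} = \frac{2464}{31}$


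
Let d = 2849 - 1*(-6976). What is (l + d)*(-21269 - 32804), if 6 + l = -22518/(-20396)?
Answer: -5415163349733/10198 ≈ -5.3100e+8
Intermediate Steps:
l = -49929/10198 (l = -6 - 22518/(-20396) = -6 - 22518*(-1/20396) = -6 + 11259/10198 = -49929/10198 ≈ -4.8960)
d = 9825 (d = 2849 + 6976 = 9825)
(l + d)*(-21269 - 32804) = (-49929/10198 + 9825)*(-21269 - 32804) = (100145421/10198)*(-54073) = -5415163349733/10198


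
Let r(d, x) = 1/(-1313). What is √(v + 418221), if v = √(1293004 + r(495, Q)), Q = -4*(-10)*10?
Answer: √(721000039149 + 1313*√2229098811563)/1313 ≈ 647.58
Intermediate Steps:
Q = 400 (Q = 40*10 = 400)
r(d, x) = -1/1313
v = √2229098811563/1313 (v = √(1293004 - 1/1313) = √(1697714251/1313) = √2229098811563/1313 ≈ 1137.1)
√(v + 418221) = √(√2229098811563/1313 + 418221) = √(418221 + √2229098811563/1313)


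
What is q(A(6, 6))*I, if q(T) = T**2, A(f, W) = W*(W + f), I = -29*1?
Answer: -150336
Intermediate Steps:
I = -29
q(A(6, 6))*I = (6*(6 + 6))**2*(-29) = (6*12)**2*(-29) = 72**2*(-29) = 5184*(-29) = -150336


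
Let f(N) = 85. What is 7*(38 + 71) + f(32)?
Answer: 848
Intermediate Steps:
7*(38 + 71) + f(32) = 7*(38 + 71) + 85 = 7*109 + 85 = 763 + 85 = 848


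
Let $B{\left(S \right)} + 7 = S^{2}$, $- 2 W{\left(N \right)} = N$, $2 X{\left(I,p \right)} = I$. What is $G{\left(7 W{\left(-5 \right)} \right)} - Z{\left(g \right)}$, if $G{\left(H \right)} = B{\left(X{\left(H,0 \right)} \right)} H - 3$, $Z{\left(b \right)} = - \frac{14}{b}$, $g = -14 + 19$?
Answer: $\frac{194743}{160} \approx 1217.1$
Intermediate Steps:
$X{\left(I,p \right)} = \frac{I}{2}$
$g = 5$
$W{\left(N \right)} = - \frac{N}{2}$
$B{\left(S \right)} = -7 + S^{2}$
$G{\left(H \right)} = -3 + H \left(-7 + \frac{H^{2}}{4}\right)$ ($G{\left(H \right)} = \left(-7 + \left(\frac{H}{2}\right)^{2}\right) H - 3 = \left(-7 + \frac{H^{2}}{4}\right) H - 3 = H \left(-7 + \frac{H^{2}}{4}\right) - 3 = -3 + H \left(-7 + \frac{H^{2}}{4}\right)$)
$G{\left(7 W{\left(-5 \right)} \right)} - Z{\left(g \right)} = \left(-3 + \frac{7 \left(\left(- \frac{1}{2}\right) \left(-5\right)\right) \left(-28 + \left(7 \left(\left(- \frac{1}{2}\right) \left(-5\right)\right)\right)^{2}\right)}{4}\right) - - \frac{14}{5} = \left(-3 + \frac{7 \cdot \frac{5}{2} \left(-28 + \left(7 \cdot \frac{5}{2}\right)^{2}\right)}{4}\right) - \left(-14\right) \frac{1}{5} = \left(-3 + \frac{1}{4} \cdot \frac{35}{2} \left(-28 + \left(\frac{35}{2}\right)^{2}\right)\right) - - \frac{14}{5} = \left(-3 + \frac{1}{4} \cdot \frac{35}{2} \left(-28 + \frac{1225}{4}\right)\right) + \frac{14}{5} = \left(-3 + \frac{1}{4} \cdot \frac{35}{2} \cdot \frac{1113}{4}\right) + \frac{14}{5} = \left(-3 + \frac{38955}{32}\right) + \frac{14}{5} = \frac{38859}{32} + \frac{14}{5} = \frac{194743}{160}$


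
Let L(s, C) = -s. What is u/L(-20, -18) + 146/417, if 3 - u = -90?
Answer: 41701/8340 ≈ 5.0001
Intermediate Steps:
u = 93 (u = 3 - 1*(-90) = 3 + 90 = 93)
u/L(-20, -18) + 146/417 = 93/((-1*(-20))) + 146/417 = 93/20 + 146*(1/417) = 93*(1/20) + 146/417 = 93/20 + 146/417 = 41701/8340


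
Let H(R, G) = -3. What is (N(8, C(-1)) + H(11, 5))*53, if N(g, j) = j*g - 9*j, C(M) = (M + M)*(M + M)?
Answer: -371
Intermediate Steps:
C(M) = 4*M**2 (C(M) = (2*M)*(2*M) = 4*M**2)
N(g, j) = -9*j + g*j (N(g, j) = g*j - 9*j = -9*j + g*j)
(N(8, C(-1)) + H(11, 5))*53 = ((4*(-1)**2)*(-9 + 8) - 3)*53 = ((4*1)*(-1) - 3)*53 = (4*(-1) - 3)*53 = (-4 - 3)*53 = -7*53 = -371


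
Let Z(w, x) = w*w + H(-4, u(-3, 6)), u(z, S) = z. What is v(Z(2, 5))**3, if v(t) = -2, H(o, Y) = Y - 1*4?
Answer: -8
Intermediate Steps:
H(o, Y) = -4 + Y (H(o, Y) = Y - 4 = -4 + Y)
Z(w, x) = -7 + w**2 (Z(w, x) = w*w + (-4 - 3) = w**2 - 7 = -7 + w**2)
v(Z(2, 5))**3 = (-2)**3 = -8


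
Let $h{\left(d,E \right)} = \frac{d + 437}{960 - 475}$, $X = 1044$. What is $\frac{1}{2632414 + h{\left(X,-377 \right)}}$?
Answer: $\frac{485}{1276722271} \approx 3.7988 \cdot 10^{-7}$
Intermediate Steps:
$h{\left(d,E \right)} = \frac{437}{485} + \frac{d}{485}$ ($h{\left(d,E \right)} = \frac{437 + d}{485} = \left(437 + d\right) \frac{1}{485} = \frac{437}{485} + \frac{d}{485}$)
$\frac{1}{2632414 + h{\left(X,-377 \right)}} = \frac{1}{2632414 + \left(\frac{437}{485} + \frac{1}{485} \cdot 1044\right)} = \frac{1}{2632414 + \left(\frac{437}{485} + \frac{1044}{485}\right)} = \frac{1}{2632414 + \frac{1481}{485}} = \frac{1}{\frac{1276722271}{485}} = \frac{485}{1276722271}$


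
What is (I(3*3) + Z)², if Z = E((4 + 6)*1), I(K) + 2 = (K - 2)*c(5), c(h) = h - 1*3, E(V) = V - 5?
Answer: 289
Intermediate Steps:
E(V) = -5 + V
c(h) = -3 + h (c(h) = h - 3 = -3 + h)
I(K) = -6 + 2*K (I(K) = -2 + (K - 2)*(-3 + 5) = -2 + (-2 + K)*2 = -2 + (-4 + 2*K) = -6 + 2*K)
Z = 5 (Z = -5 + (4 + 6)*1 = -5 + 10*1 = -5 + 10 = 5)
(I(3*3) + Z)² = ((-6 + 2*(3*3)) + 5)² = ((-6 + 2*9) + 5)² = ((-6 + 18) + 5)² = (12 + 5)² = 17² = 289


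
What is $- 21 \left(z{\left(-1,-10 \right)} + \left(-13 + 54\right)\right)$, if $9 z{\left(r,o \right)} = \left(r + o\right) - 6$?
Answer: $- \frac{2464}{3} \approx -821.33$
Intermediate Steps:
$z{\left(r,o \right)} = - \frac{2}{3} + \frac{o}{9} + \frac{r}{9}$ ($z{\left(r,o \right)} = \frac{\left(r + o\right) - 6}{9} = \frac{\left(o + r\right) - 6}{9} = \frac{-6 + o + r}{9} = - \frac{2}{3} + \frac{o}{9} + \frac{r}{9}$)
$- 21 \left(z{\left(-1,-10 \right)} + \left(-13 + 54\right)\right) = - 21 \left(\left(- \frac{2}{3} + \frac{1}{9} \left(-10\right) + \frac{1}{9} \left(-1\right)\right) + \left(-13 + 54\right)\right) = - 21 \left(\left(- \frac{2}{3} - \frac{10}{9} - \frac{1}{9}\right) + 41\right) = - 21 \left(- \frac{17}{9} + 41\right) = \left(-21\right) \frac{352}{9} = - \frac{2464}{3}$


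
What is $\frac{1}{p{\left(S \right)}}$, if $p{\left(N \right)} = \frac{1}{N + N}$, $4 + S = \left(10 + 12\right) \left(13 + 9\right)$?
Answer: $960$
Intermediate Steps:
$S = 480$ ($S = -4 + \left(10 + 12\right) \left(13 + 9\right) = -4 + 22 \cdot 22 = -4 + 484 = 480$)
$p{\left(N \right)} = \frac{1}{2 N}$
$\frac{1}{p{\left(S \right)}} = \frac{1}{\frac{1}{2} \cdot \frac{1}{480}} = \frac{1}{\frac{1}{960}} = 960$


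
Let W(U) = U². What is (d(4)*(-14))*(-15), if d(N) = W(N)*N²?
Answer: 53760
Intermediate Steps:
d(N) = N⁴ (d(N) = N²*N² = N⁴)
(d(4)*(-14))*(-15) = (4⁴*(-14))*(-15) = (256*(-14))*(-15) = -3584*(-15) = 53760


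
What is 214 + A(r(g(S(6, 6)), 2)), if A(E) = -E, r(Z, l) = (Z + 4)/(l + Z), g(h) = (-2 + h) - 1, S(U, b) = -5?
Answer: 640/3 ≈ 213.33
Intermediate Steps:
g(h) = -3 + h
r(Z, l) = (4 + Z)/(Z + l)
214 + A(r(g(S(6, 6)), 2)) = 214 - (4 + (-3 - 5))/((-3 - 5) + 2) = 214 - (4 - 8)/(-8 + 2) = 214 - (-4)/(-6) = 214 - (-1)*(-4)/6 = 214 - 1*⅔ = 214 - ⅔ = 640/3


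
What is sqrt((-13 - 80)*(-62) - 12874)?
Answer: 2*I*sqrt(1777) ≈ 84.309*I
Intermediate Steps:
sqrt((-13 - 80)*(-62) - 12874) = sqrt(-93*(-62) - 12874) = sqrt(5766 - 12874) = sqrt(-7108) = 2*I*sqrt(1777)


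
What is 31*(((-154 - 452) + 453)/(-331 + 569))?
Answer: -279/14 ≈ -19.929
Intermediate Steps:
31*(((-154 - 452) + 453)/(-331 + 569)) = 31*((-606 + 453)/238) = 31*(-153*1/238) = 31*(-9/14) = -279/14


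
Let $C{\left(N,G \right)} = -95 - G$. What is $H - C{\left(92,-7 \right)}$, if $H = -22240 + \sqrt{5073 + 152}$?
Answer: $-22152 + 5 \sqrt{209} \approx -22080.0$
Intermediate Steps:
$H = -22240 + 5 \sqrt{209}$ ($H = -22240 + \sqrt{5225} = -22240 + 5 \sqrt{209} \approx -22168.0$)
$H - C{\left(92,-7 \right)} = \left(-22240 + 5 \sqrt{209}\right) - \left(-95 - -7\right) = \left(-22240 + 5 \sqrt{209}\right) - \left(-95 + 7\right) = \left(-22240 + 5 \sqrt{209}\right) - -88 = \left(-22240 + 5 \sqrt{209}\right) + 88 = -22152 + 5 \sqrt{209}$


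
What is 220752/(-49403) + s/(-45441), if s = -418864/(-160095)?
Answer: -1605964317463232/359400743243685 ≈ -4.4685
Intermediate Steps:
s = 418864/160095 (s = -418864*(-1/160095) = 418864/160095 ≈ 2.6163)
220752/(-49403) + s/(-45441) = 220752/(-49403) + (418864/160095)/(-45441) = 220752*(-1/49403) + (418864/160095)*(-1/45441) = -220752/49403 - 418864/7274876895 = -1605964317463232/359400743243685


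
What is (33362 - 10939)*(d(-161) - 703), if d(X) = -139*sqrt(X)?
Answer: -15763369 - 3116797*I*sqrt(161) ≈ -1.5763e+7 - 3.9548e+7*I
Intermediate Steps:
(33362 - 10939)*(d(-161) - 703) = (33362 - 10939)*(-139*I*sqrt(161) - 703) = 22423*(-139*I*sqrt(161) - 703) = 22423*(-703 - 139*I*sqrt(161)) = -15763369 - 3116797*I*sqrt(161)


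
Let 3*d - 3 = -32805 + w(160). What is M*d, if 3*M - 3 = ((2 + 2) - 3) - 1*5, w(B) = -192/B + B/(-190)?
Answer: 3116384/855 ≈ 3644.9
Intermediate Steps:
w(B) = -192/B - B/190 (w(B) = -192/B + B*(-1/190) = -192/B - B/190)
M = -1/3 (M = 1 + (((2 + 2) - 3) - 1*5)/3 = 1 + ((4 - 3) - 5)/3 = 1 + (1 - 5)/3 = 1 + (1/3)*(-4) = 1 - 4/3 = -1/3 ≈ -0.33333)
d = -3116384/285 (d = 1 + (-32805 + (-192/160 - 1/190*160))/3 = 1 + (-32805 + (-192*1/160 - 16/19))/3 = 1 + (-32805 + (-6/5 - 16/19))/3 = 1 + (-32805 - 194/95)/3 = 1 + (1/3)*(-3116669/95) = 1 - 3116669/285 = -3116384/285 ≈ -10935.)
M*d = -1/3*(-3116384/285) = 3116384/855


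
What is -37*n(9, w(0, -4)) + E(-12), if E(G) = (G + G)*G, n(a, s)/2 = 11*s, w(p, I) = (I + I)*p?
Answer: 288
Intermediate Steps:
w(p, I) = 2*I*p (w(p, I) = (2*I)*p = 2*I*p)
n(a, s) = 22*s (n(a, s) = 2*(11*s) = 22*s)
E(G) = 2*G² (E(G) = (2*G)*G = 2*G²)
-37*n(9, w(0, -4)) + E(-12) = -814*2*(-4)*0 + 2*(-12)² = -814*0 + 2*144 = -37*0 + 288 = 0 + 288 = 288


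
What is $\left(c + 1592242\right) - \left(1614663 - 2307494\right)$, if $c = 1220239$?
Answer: $3505312$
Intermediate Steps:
$\left(c + 1592242\right) - \left(1614663 - 2307494\right) = \left(1220239 + 1592242\right) - \left(1614663 - 2307494\right) = 2812481 - -692831 = 2812481 + 692831 = 3505312$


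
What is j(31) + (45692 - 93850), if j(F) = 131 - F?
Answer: -48058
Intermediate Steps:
j(31) + (45692 - 93850) = (131 - 1*31) + (45692 - 93850) = (131 - 31) - 48158 = 100 - 48158 = -48058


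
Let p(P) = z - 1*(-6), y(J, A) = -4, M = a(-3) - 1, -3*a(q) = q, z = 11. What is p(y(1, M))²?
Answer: 289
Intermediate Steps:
a(q) = -q/3
M = 0 (M = -⅓*(-3) - 1 = 1 - 1 = 0)
p(P) = 17 (p(P) = 11 - 1*(-6) = 11 + 6 = 17)
p(y(1, M))² = 17² = 289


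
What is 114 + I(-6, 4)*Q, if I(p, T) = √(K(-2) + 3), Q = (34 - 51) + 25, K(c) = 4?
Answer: 114 + 8*√7 ≈ 135.17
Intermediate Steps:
Q = 8 (Q = -17 + 25 = 8)
I(p, T) = √7 (I(p, T) = √(4 + 3) = √7)
114 + I(-6, 4)*Q = 114 + √7*8 = 114 + 8*√7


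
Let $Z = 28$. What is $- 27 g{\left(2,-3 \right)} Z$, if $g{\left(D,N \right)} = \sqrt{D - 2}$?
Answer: $0$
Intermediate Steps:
$g{\left(D,N \right)} = \sqrt{-2 + D}$
$- 27 g{\left(2,-3 \right)} Z = - 27 \sqrt{-2 + 2} \cdot 28 = - 27 \sqrt{0} \cdot 28 = \left(-27\right) 0 \cdot 28 = 0 \cdot 28 = 0$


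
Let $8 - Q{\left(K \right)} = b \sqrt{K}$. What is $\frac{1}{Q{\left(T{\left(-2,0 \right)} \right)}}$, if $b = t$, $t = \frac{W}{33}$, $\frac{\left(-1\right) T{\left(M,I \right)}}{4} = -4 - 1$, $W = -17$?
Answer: $\frac{2178}{15979} - \frac{561 \sqrt{5}}{31958} \approx 0.097051$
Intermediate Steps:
$T{\left(M,I \right)} = 20$ ($T{\left(M,I \right)} = - 4 \left(-4 - 1\right) = \left(-4\right) \left(-5\right) = 20$)
$t = - \frac{17}{33} \approx -0.51515$
$b = - \frac{17}{33} \approx -0.51515$
$Q{\left(K \right)} = 8 + \frac{17 \sqrt{K}}{33}$ ($Q{\left(K \right)} = 8 - - \frac{17 \sqrt{K}}{33} = 8 + \frac{17 \sqrt{K}}{33}$)
$\frac{1}{Q{\left(T{\left(-2,0 \right)} \right)}} = \frac{1}{8 + \frac{17 \sqrt{20}}{33}} = \frac{1}{8 + \frac{17 \cdot 2 \sqrt{5}}{33}} = \frac{1}{8 + \frac{34 \sqrt{5}}{33}}$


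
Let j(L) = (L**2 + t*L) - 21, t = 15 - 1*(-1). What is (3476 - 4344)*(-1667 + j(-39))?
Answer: 686588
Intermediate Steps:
t = 16 (t = 15 + 1 = 16)
j(L) = -21 + L**2 + 16*L (j(L) = (L**2 + 16*L) - 21 = -21 + L**2 + 16*L)
(3476 - 4344)*(-1667 + j(-39)) = (3476 - 4344)*(-1667 + (-21 + (-39)**2 + 16*(-39))) = -868*(-1667 + (-21 + 1521 - 624)) = -868*(-1667 + 876) = -868*(-791) = 686588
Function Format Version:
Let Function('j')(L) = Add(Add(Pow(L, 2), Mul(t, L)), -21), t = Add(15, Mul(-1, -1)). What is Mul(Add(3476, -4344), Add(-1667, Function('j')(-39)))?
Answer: 686588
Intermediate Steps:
t = 16 (t = Add(15, 1) = 16)
Function('j')(L) = Add(-21, Pow(L, 2), Mul(16, L)) (Function('j')(L) = Add(Add(Pow(L, 2), Mul(16, L)), -21) = Add(-21, Pow(L, 2), Mul(16, L)))
Mul(Add(3476, -4344), Add(-1667, Function('j')(-39))) = Mul(Add(3476, -4344), Add(-1667, Add(-21, Pow(-39, 2), Mul(16, -39)))) = Mul(-868, Add(-1667, Add(-21, 1521, -624))) = Mul(-868, Add(-1667, 876)) = Mul(-868, -791) = 686588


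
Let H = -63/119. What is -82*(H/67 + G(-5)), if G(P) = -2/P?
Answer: -183106/5695 ≈ -32.152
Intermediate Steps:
H = -9/17 (H = -63*1/119 = -9/17 ≈ -0.52941)
-82*(H/67 + G(-5)) = -82*(-9/17/67 - 2/(-5)) = -82*(-9/17*1/67 - 2*(-1/5)) = -82*(-9/1139 + 2/5) = -82*2233/5695 = -183106/5695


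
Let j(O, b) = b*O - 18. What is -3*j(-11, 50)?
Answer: 1704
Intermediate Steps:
j(O, b) = -18 + O*b (j(O, b) = O*b - 18 = -18 + O*b)
-3*j(-11, 50) = -3*(-18 - 11*50) = -3*(-18 - 550) = -3*(-568) = 1704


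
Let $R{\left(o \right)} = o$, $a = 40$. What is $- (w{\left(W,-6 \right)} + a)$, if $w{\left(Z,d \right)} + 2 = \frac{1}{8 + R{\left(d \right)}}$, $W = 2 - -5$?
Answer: $- \frac{77}{2} \approx -38.5$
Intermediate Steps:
$W = 7$ ($W = 2 + 5 = 7$)
$w{\left(Z,d \right)} = -2 + \frac{1}{8 + d}$
$- (w{\left(W,-6 \right)} + a) = - (\frac{-15 - -12}{8 - 6} + 40) = - (\frac{-15 + 12}{2} + 40) = - (\frac{1}{2} \left(-3\right) + 40) = - (- \frac{3}{2} + 40) = \left(-1\right) \frac{77}{2} = - \frac{77}{2}$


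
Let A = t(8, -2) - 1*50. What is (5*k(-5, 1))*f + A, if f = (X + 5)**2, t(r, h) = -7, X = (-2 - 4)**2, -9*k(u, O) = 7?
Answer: -59348/9 ≈ -6594.2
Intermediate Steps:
k(u, O) = -7/9 (k(u, O) = -1/9*7 = -7/9)
X = 36 (X = (-6)**2 = 36)
A = -57 (A = -7 - 1*50 = -7 - 50 = -57)
f = 1681 (f = (36 + 5)**2 = 41**2 = 1681)
(5*k(-5, 1))*f + A = (5*(-7/9))*1681 - 57 = -35/9*1681 - 57 = -58835/9 - 57 = -59348/9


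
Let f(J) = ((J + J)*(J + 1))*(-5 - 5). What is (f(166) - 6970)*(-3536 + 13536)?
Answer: -5614100000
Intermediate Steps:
f(J) = -20*J*(1 + J) (f(J) = ((2*J)*(1 + J))*(-10) = (2*J*(1 + J))*(-10) = -20*J*(1 + J))
(f(166) - 6970)*(-3536 + 13536) = (-20*166*(1 + 166) - 6970)*(-3536 + 13536) = (-20*166*167 - 6970)*10000 = (-554440 - 6970)*10000 = -561410*10000 = -5614100000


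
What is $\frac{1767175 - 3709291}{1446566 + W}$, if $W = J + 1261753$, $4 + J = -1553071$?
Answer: $- \frac{485529}{288811} \approx -1.6811$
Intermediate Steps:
$J = -1553075$ ($J = -4 - 1553071 = -1553075$)
$W = -291322$ ($W = -1553075 + 1261753 = -291322$)
$\frac{1767175 - 3709291}{1446566 + W} = \frac{1767175 - 3709291}{1446566 - 291322} = - \frac{1942116}{1155244} = \left(-1942116\right) \frac{1}{1155244} = - \frac{485529}{288811}$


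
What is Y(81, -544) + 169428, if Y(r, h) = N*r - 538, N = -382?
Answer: 137948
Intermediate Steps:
Y(r, h) = -538 - 382*r (Y(r, h) = -382*r - 538 = -538 - 382*r)
Y(81, -544) + 169428 = (-538 - 382*81) + 169428 = (-538 - 30942) + 169428 = -31480 + 169428 = 137948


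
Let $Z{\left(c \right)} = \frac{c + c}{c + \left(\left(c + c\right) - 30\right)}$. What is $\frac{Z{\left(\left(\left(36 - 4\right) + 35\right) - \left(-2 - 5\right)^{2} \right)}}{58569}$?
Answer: $\frac{1}{39046} \approx 2.5611 \cdot 10^{-5}$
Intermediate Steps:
$Z{\left(c \right)} = \frac{2 c}{-30 + 3 c}$ ($Z{\left(c \right)} = \frac{2 c}{c + \left(2 c - 30\right)} = \frac{2 c}{c + \left(-30 + 2 c\right)} = \frac{2 c}{-30 + 3 c}$)
$\frac{Z{\left(\left(\left(36 - 4\right) + 35\right) - \left(-2 - 5\right)^{2} \right)}}{58569} = \frac{\frac{2}{3} \left(\left(\left(36 - 4\right) + 35\right) - \left(-2 - 5\right)^{2}\right) \frac{1}{-10 + \left(\left(\left(36 - 4\right) + 35\right) - \left(-2 - 5\right)^{2}\right)}}{58569} = \frac{2 \left(\left(32 + 35\right) - \left(-7\right)^{2}\right)}{3 \left(-10 + \left(\left(32 + 35\right) - \left(-7\right)^{2}\right)\right)} \frac{1}{58569} = \frac{2 \left(67 - 49\right)}{3 \left(-10 + \left(67 - 49\right)\right)} \frac{1}{58569} = \frac{2}{3} \cdot 18 \frac{1}{-10 + 18} \cdot \frac{1}{58569} = \frac{2}{3} \cdot 18 \cdot \frac{1}{8} \cdot \frac{1}{58569} = \frac{3}{2} \cdot \frac{1}{58569} = \frac{1}{39046}$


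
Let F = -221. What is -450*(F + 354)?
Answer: -59850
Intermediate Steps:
-450*(F + 354) = -450*(-221 + 354) = -450*133 = -59850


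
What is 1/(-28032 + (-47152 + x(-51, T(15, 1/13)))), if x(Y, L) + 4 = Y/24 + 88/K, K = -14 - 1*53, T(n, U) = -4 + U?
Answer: -536/40302611 ≈ -1.3299e-5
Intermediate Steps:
K = -67 (K = -14 - 53 = -67)
x(Y, L) = -356/67 + Y/24 (x(Y, L) = -4 + (Y/24 + 88/(-67)) = -4 + (Y*(1/24) + 88*(-1/67)) = -4 + (Y/24 - 88/67) = -4 + (-88/67 + Y/24) = -356/67 + Y/24)
1/(-28032 + (-47152 + x(-51, T(15, 1/13)))) = 1/(-28032 + (-47152 + (-356/67 + (1/24)*(-51)))) = 1/(-28032 + (-47152 + (-356/67 - 17/8))) = 1/(-28032 + (-47152 - 3987/536)) = 1/(-28032 - 25277459/536) = 1/(-40302611/536) = -536/40302611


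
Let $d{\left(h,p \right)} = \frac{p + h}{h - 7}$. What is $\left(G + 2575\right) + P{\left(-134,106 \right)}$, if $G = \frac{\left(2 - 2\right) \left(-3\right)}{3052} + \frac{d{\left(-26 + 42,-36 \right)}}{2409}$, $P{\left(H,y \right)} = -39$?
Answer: $\frac{54982996}{21681} \approx 2536.0$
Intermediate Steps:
$d{\left(h,p \right)} = \frac{h + p}{-7 + h}$
$G = - \frac{20}{21681}$ ($G = \frac{\left(2 - 2\right) \left(-3\right)}{3052} + \frac{\frac{1}{-7 + \left(-26 + 42\right)} \left(\left(-26 + 42\right) - 36\right)}{2409} = 0 \left(-3\right) \frac{1}{3052} + \frac{16 - 36}{-7 + 16} \cdot \frac{1}{2409} = 0 \cdot \frac{1}{3052} + \frac{1}{9} \left(-20\right) \frac{1}{2409} = 0 + \frac{1}{9} \left(-20\right) \frac{1}{2409} = 0 - \frac{20}{21681} = - \frac{20}{21681} \approx -0.00092247$)
$\left(G + 2575\right) + P{\left(-134,106 \right)} = \left(- \frac{20}{21681} + 2575\right) - 39 = \frac{55828555}{21681} - 39 = \frac{54982996}{21681}$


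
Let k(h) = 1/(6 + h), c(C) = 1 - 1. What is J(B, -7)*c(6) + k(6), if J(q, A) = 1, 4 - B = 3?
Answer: 1/12 ≈ 0.083333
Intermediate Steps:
B = 1 (B = 4 - 1*3 = 4 - 3 = 1)
c(C) = 0
J(B, -7)*c(6) + k(6) = 1*0 + 1/(6 + 6) = 0 + 1/12 = 1/12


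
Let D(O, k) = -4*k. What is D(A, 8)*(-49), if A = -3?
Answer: 1568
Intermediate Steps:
D(A, 8)*(-49) = -4*8*(-49) = -32*(-49) = 1568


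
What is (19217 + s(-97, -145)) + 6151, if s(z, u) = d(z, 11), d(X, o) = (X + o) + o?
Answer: 25293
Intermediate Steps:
d(X, o) = X + 2*o
s(z, u) = 22 + z (s(z, u) = z + 2*11 = z + 22 = 22 + z)
(19217 + s(-97, -145)) + 6151 = (19217 + (22 - 97)) + 6151 = (19217 - 75) + 6151 = 19142 + 6151 = 25293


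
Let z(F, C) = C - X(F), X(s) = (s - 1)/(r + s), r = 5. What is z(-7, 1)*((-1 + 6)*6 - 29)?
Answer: -3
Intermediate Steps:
X(s) = (-1 + s)/(5 + s) (X(s) = (s - 1)/(5 + s) = (-1 + s)/(5 + s))
z(F, C) = C - (-1 + F)/(5 + F)
z(-7, 1)*((-1 + 6)*6 - 29) = ((1 - 1*(-7) + 1*(5 - 7))/(5 - 7))*((-1 + 6)*6 - 29) = ((1 + 7 + 1*(-2))/(-2))*(5*6 - 29) = (-(1 + 7 - 2)/2)*(30 - 29) = -1/2*6*1 = -3*1 = -3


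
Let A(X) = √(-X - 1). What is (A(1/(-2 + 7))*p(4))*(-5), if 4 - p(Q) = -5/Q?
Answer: -21*I*√30/4 ≈ -28.755*I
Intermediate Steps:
p(Q) = 4 + 5/Q (p(Q) = 4 - (-5)/Q = 4 + 5/Q)
A(X) = √(-1 - X)
(A(1/(-2 + 7))*p(4))*(-5) = (√(-1 - 1/(-2 + 7))*(4 + 5/4))*(-5) = (√(-1 - 1/5)*(4 + 5*(¼)))*(-5) = (√(-1 - 1*⅕)*(4 + 5/4))*(-5) = (√(-1 - ⅕)*(21/4))*(-5) = (√(-6/5)*(21/4))*(-5) = ((I*√30/5)*(21/4))*(-5) = (21*I*√30/20)*(-5) = -21*I*√30/4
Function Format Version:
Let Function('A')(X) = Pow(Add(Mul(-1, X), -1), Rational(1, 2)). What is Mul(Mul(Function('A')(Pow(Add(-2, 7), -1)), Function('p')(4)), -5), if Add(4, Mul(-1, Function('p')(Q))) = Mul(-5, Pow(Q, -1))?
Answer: Mul(Rational(-21, 4), I, Pow(30, Rational(1, 2))) ≈ Mul(-28.755, I)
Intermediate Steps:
Function('p')(Q) = Add(4, Mul(5, Pow(Q, -1))) (Function('p')(Q) = Add(4, Mul(-1, Mul(-5, Pow(Q, -1)))) = Add(4, Mul(5, Pow(Q, -1))))
Function('A')(X) = Pow(Add(-1, Mul(-1, X)), Rational(1, 2))
Mul(Mul(Function('A')(Pow(Add(-2, 7), -1)), Function('p')(4)), -5) = Mul(Mul(Pow(Add(-1, Mul(-1, Pow(Add(-2, 7), -1))), Rational(1, 2)), Add(4, Mul(5, Pow(4, -1)))), -5) = Mul(Mul(Pow(Add(-1, Mul(-1, Pow(5, -1))), Rational(1, 2)), Add(4, Mul(5, Rational(1, 4)))), -5) = Mul(Mul(Pow(Add(-1, Mul(-1, Rational(1, 5))), Rational(1, 2)), Add(4, Rational(5, 4))), -5) = Mul(Mul(Pow(Add(-1, Rational(-1, 5)), Rational(1, 2)), Rational(21, 4)), -5) = Mul(Mul(Pow(Rational(-6, 5), Rational(1, 2)), Rational(21, 4)), -5) = Mul(Mul(Mul(Rational(1, 5), I, Pow(30, Rational(1, 2))), Rational(21, 4)), -5) = Mul(Mul(Rational(21, 20), I, Pow(30, Rational(1, 2))), -5) = Mul(Rational(-21, 4), I, Pow(30, Rational(1, 2)))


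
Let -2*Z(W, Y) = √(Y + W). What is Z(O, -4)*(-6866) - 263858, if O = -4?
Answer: -263858 + 6866*I*√2 ≈ -2.6386e+5 + 9710.0*I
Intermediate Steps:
Z(W, Y) = -√(W + Y)/2 (Z(W, Y) = -√(Y + W)/2 = -√(W + Y)/2)
Z(O, -4)*(-6866) - 263858 = -√(-4 - 4)/2*(-6866) - 263858 = -I*√2*(-6866) - 263858 = 6866*I*√2 - 263858 = -263858 + 6866*I*√2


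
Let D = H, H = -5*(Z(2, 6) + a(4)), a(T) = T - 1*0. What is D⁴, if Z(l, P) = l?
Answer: 810000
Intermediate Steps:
a(T) = T (a(T) = T + 0 = T)
H = -30 (H = -5*(2 + 4) = -5*6 = -30)
D = -30
D⁴ = (-30)⁴ = 810000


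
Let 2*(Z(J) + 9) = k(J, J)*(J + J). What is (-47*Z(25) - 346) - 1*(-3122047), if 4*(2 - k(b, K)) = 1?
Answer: 12480271/4 ≈ 3.1201e+6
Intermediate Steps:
k(b, K) = 7/4 (k(b, K) = 2 - ¼*1 = 2 - ¼ = 7/4)
Z(J) = -9 + 7*J/4 (Z(J) = -9 + (7*(J + J)/4)/2 = -9 + (7*(2*J)/4)/2 = -9 + (7*J/2)/2 = -9 + 7*J/4)
(-47*Z(25) - 346) - 1*(-3122047) = (-47*(-9 + (7/4)*25) - 346) - 1*(-3122047) = (-47*(-9 + 175/4) - 346) + 3122047 = (-47*139/4 - 346) + 3122047 = (-6533/4 - 346) + 3122047 = -7917/4 + 3122047 = 12480271/4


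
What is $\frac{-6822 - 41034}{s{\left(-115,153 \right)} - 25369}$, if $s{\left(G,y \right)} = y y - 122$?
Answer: $\frac{7976}{347} \approx 22.986$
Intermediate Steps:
$s{\left(G,y \right)} = -122 + y^{2}$ ($s{\left(G,y \right)} = y^{2} - 122 = -122 + y^{2}$)
$\frac{-6822 - 41034}{s{\left(-115,153 \right)} - 25369} = \frac{-6822 - 41034}{\left(-122 + 153^{2}\right) - 25369} = - \frac{47856}{\left(-122 + 23409\right) - 25369} = - \frac{47856}{23287 - 25369} = - \frac{47856}{-2082} = \left(-47856\right) \left(- \frac{1}{2082}\right) = \frac{7976}{347}$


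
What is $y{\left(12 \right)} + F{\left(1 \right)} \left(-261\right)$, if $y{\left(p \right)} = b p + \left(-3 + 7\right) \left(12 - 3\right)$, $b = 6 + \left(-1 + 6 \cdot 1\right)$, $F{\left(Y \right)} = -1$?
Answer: $429$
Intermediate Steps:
$b = 11$ ($b = 6 + \left(-1 + 6\right) = 6 + 5 = 11$)
$y{\left(p \right)} = 36 + 11 p$ ($y{\left(p \right)} = 11 p + \left(-3 + 7\right) \left(12 - 3\right) = 11 p + 4 \cdot 9 = 11 p + 36 = 36 + 11 p$)
$y{\left(12 \right)} + F{\left(1 \right)} \left(-261\right) = \left(36 + 11 \cdot 12\right) - -261 = \left(36 + 132\right) + 261 = 168 + 261 = 429$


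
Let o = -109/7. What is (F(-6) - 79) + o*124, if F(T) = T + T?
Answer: -14153/7 ≈ -2021.9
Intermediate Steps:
F(T) = 2*T
o = -109/7 (o = -109*⅐ = -109/7 ≈ -15.571)
(F(-6) - 79) + o*124 = (2*(-6) - 79) - 109/7*124 = (-12 - 79) - 13516/7 = -91 - 13516/7 = -14153/7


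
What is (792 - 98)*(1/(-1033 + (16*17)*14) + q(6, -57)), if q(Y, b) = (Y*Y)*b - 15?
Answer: -3980731256/2775 ≈ -1.4345e+6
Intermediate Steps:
q(Y, b) = -15 + b*Y² (q(Y, b) = Y²*b - 15 = b*Y² - 15 = -15 + b*Y²)
(792 - 98)*(1/(-1033 + (16*17)*14) + q(6, -57)) = (792 - 98)*(1/(-1033 + (16*17)*14) + (-15 - 57*6²)) = 694*(1/(-1033 + 272*14) + (-15 - 57*36)) = 694*(1/(-1033 + 3808) + (-15 - 2052)) = 694*(1/2775 - 2067) = 694*(-5735924/2775) = -3980731256/2775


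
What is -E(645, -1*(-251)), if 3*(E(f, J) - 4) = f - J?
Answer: -406/3 ≈ -135.33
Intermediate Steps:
E(f, J) = 4 - J/3 + f/3 (E(f, J) = 4 + (f - J)/3 = 4 + (-J/3 + f/3) = 4 - J/3 + f/3)
-E(645, -1*(-251)) = -(4 - (-1)*(-251)/3 + (1/3)*645) = -(4 - 1/3*251 + 215) = -(4 - 251/3 + 215) = -1*406/3 = -406/3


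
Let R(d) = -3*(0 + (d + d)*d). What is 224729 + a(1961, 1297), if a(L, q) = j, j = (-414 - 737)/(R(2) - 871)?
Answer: 201133606/895 ≈ 2.2473e+5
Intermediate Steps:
R(d) = -6*d² (R(d) = -3*(0 + (2*d)*d) = -3*(0 + 2*d²) = -6*d²)
j = 1151/895 (j = (-414 - 737)/(-6*2² - 871) = -1151/(-6*4 - 871) = -1151/(-24 - 871) = -1151/(-895) = -1151*(-1/895) = 1151/895 ≈ 1.2860)
a(L, q) = 1151/895
224729 + a(1961, 1297) = 224729 + 1151/895 = 201133606/895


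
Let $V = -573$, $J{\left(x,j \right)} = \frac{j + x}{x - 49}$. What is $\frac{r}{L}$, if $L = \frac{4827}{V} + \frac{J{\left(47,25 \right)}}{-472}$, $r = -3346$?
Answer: $\frac{75412148}{188143} \approx 400.82$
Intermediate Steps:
$J{\left(x,j \right)} = \frac{j + x}{-49 + x}$
$L = - \frac{188143}{22538}$ ($L = \frac{4827}{-573} + \frac{\frac{1}{-49 + 47} \left(25 + 47\right)}{-472} = 4827 \left(- \frac{1}{573}\right) + \frac{1}{-2} \cdot 72 \left(- \frac{1}{472}\right) = - \frac{1609}{191} + \left(- \frac{1}{2}\right) 72 \left(- \frac{1}{472}\right) = - \frac{1609}{191} - - \frac{9}{118} = - \frac{1609}{191} + \frac{9}{118} = - \frac{188143}{22538} \approx -8.3478$)
$\frac{r}{L} = - \frac{3346}{- \frac{188143}{22538}} = \left(-3346\right) \left(- \frac{22538}{188143}\right) = \frac{75412148}{188143}$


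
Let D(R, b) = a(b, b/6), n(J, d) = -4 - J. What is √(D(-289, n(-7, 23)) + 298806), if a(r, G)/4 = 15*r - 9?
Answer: 5*√11958 ≈ 546.76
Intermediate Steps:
a(r, G) = -36 + 60*r (a(r, G) = 4*(15*r - 9) = 4*(-9 + 15*r) = -36 + 60*r)
D(R, b) = -36 + 60*b
√(D(-289, n(-7, 23)) + 298806) = √((-36 + 60*(-4 - 1*(-7))) + 298806) = √((-36 + 60*(-4 + 7)) + 298806) = √((-36 + 60*3) + 298806) = √((-36 + 180) + 298806) = √(144 + 298806) = √298950 = 5*√11958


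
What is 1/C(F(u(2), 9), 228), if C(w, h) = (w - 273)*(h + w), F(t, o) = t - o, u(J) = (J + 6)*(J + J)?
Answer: -1/62750 ≈ -1.5936e-5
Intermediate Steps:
u(J) = 2*J*(6 + J) (u(J) = (6 + J)*(2*J) = 2*J*(6 + J))
C(w, h) = (-273 + w)*(h + w)
1/C(F(u(2), 9), 228) = 1/((2*2*(6 + 2) - 1*9)² - 273*228 - 273*(2*2*(6 + 2) - 1*9) + 228*(2*2*(6 + 2) - 1*9)) = 1/((2*2*8 - 9)² - 62244 - 273*(2*2*8 - 9) + 228*(2*2*8 - 9)) = 1/((32 - 9)² - 62244 - 273*(32 - 9) + 228*(32 - 9)) = 1/(23² - 62244 - 273*23 + 228*23) = 1/(529 - 62244 - 6279 + 5244) = 1/(-62750) = -1/62750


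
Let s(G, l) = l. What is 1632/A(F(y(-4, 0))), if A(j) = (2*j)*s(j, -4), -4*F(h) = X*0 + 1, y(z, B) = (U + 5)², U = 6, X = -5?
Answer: 816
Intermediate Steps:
y(z, B) = 121 (y(z, B) = (6 + 5)² = 11² = 121)
F(h) = -¼ (F(h) = -(-5*0 + 1)/4 = -(0 + 1)/4 = -¼*1 = -¼)
A(j) = -8*j (A(j) = (2*j)*(-4) = -8*j)
1632/A(F(y(-4, 0))) = 1632/((-8*(-¼))) = 1632/2 = 1632*(½) = 816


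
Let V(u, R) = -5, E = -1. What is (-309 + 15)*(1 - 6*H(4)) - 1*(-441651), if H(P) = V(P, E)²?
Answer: 485457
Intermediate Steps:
H(P) = 25 (H(P) = (-5)² = 25)
(-309 + 15)*(1 - 6*H(4)) - 1*(-441651) = (-309 + 15)*(1 - 6*25) - 1*(-441651) = -294*(1 - 150) + 441651 = -294*(-149) + 441651 = 43806 + 441651 = 485457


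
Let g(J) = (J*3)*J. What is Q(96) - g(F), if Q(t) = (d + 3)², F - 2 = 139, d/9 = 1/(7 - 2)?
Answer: -1490499/25 ≈ -59620.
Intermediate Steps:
d = 9/5 (d = 9/(7 - 2) = 9/5 ≈ 1.8000)
F = 141 (F = 2 + 139 = 141)
g(J) = 3*J² (g(J) = (3*J)*J = 3*J²)
Q(t) = 576/25 (Q(t) = (9/5 + 3)² = (24/5)² = 576/25)
Q(96) - g(F) = 576/25 - 3*141² = 576/25 - 3*19881 = 576/25 - 1*59643 = 576/25 - 59643 = -1490499/25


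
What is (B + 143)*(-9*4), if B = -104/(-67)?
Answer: -348660/67 ≈ -5203.9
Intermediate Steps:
B = 104/67 (B = -104*(-1/67) = 104/67 ≈ 1.5522)
(B + 143)*(-9*4) = (104/67 + 143)*(-9*4) = (9685/67)*(-36) = -348660/67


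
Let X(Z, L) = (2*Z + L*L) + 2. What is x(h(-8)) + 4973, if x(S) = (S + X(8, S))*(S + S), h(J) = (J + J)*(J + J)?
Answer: 33699693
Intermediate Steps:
X(Z, L) = 2 + L**2 + 2*Z (X(Z, L) = (2*Z + L**2) + 2 = (L**2 + 2*Z) + 2 = 2 + L**2 + 2*Z)
h(J) = 4*J**2 (h(J) = (2*J)*(2*J) = 4*J**2)
x(S) = 2*S*(18 + S + S**2) (x(S) = (S + (2 + S**2 + 2*8))*(S + S) = (S + (2 + S**2 + 16))*(2*S) = (S + (18 + S**2))*(2*S) = (18 + S + S**2)*(2*S) = 2*S*(18 + S + S**2))
x(h(-8)) + 4973 = 2*(4*(-8)**2)*(18 + 4*(-8)**2 + (4*(-8)**2)**2) + 4973 = 2*(4*64)*(18 + 4*64 + (4*64)**2) + 4973 = 2*256*(18 + 256 + 256**2) + 4973 = 2*256*(18 + 256 + 65536) + 4973 = 2*256*65810 + 4973 = 33694720 + 4973 = 33699693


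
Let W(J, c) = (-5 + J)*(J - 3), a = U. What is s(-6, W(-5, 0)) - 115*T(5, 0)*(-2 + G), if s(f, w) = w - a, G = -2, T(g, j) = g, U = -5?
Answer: 2385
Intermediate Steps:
a = -5
W(J, c) = (-5 + J)*(-3 + J)
s(f, w) = 5 + w (s(f, w) = w - 1*(-5) = w + 5 = 5 + w)
s(-6, W(-5, 0)) - 115*T(5, 0)*(-2 + G) = (5 + (15 + (-5)² - 8*(-5))) - 575*(-2 - 2) = (5 + (15 + 25 + 40)) - 575*(-4) = (5 + 80) - 115*(-20) = 85 + 2300 = 2385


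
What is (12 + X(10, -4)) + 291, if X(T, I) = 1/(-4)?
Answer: 1211/4 ≈ 302.75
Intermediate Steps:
X(T, I) = -¼
(12 + X(10, -4)) + 291 = (12 - ¼) + 291 = 47/4 + 291 = 1211/4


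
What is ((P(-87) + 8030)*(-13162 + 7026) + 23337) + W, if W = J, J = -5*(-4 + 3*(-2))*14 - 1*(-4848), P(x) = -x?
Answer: -49777027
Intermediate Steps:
J = 5548 (J = -5*(-4 - 6)*14 + 4848 = -5*(-10)*14 + 4848 = 50*14 + 4848 = 700 + 4848 = 5548)
W = 5548
((P(-87) + 8030)*(-13162 + 7026) + 23337) + W = ((-1*(-87) + 8030)*(-13162 + 7026) + 23337) + 5548 = ((87 + 8030)*(-6136) + 23337) + 5548 = (8117*(-6136) + 23337) + 5548 = (-49805912 + 23337) + 5548 = -49782575 + 5548 = -49777027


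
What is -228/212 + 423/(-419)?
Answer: -46302/22207 ≈ -2.0850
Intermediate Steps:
-228/212 + 423/(-419) = -228*1/212 + 423*(-1/419) = -57/53 - 423/419 = -46302/22207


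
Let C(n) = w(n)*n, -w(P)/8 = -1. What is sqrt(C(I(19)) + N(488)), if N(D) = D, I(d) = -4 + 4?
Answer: 2*sqrt(122) ≈ 22.091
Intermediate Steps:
w(P) = 8 (w(P) = -8*(-1) = 8)
I(d) = 0
C(n) = 8*n
sqrt(C(I(19)) + N(488)) = sqrt(8*0 + 488) = sqrt(0 + 488) = sqrt(488) = 2*sqrt(122)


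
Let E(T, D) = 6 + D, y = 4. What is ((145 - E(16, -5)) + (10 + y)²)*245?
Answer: 83300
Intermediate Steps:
((145 - E(16, -5)) + (10 + y)²)*245 = ((145 - (6 - 5)) + (10 + 4)²)*245 = ((145 - 1*1) + 14²)*245 = ((145 - 1) + 196)*245 = (144 + 196)*245 = 340*245 = 83300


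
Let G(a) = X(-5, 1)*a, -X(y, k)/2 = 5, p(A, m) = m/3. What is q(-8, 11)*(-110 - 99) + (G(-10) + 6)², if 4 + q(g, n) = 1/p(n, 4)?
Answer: 47661/4 ≈ 11915.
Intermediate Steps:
p(A, m) = m/3 (p(A, m) = m*(⅓) = m/3)
X(y, k) = -10 (X(y, k) = -2*5 = -10)
G(a) = -10*a
q(g, n) = -13/4 (q(g, n) = -4 + 1/((⅓)*4) = -4 + 1/(4/3) = -4 + ¾ = -13/4)
q(-8, 11)*(-110 - 99) + (G(-10) + 6)² = -13*(-110 - 99)/4 + (-10*(-10) + 6)² = -13/4*(-209) + (100 + 6)² = 2717/4 + 106² = 2717/4 + 11236 = 47661/4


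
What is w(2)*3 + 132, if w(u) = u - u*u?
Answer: 126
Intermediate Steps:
w(u) = u - u²
w(2)*3 + 132 = (2*(1 - 1*2))*3 + 132 = (2*(1 - 2))*3 + 132 = (2*(-1))*3 + 132 = -2*3 + 132 = -6 + 132 = 126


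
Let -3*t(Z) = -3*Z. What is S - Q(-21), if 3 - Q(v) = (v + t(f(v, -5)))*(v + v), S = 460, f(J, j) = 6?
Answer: 1087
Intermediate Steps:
t(Z) = Z (t(Z) = -(-1)*Z = Z)
Q(v) = 3 - 2*v*(6 + v) (Q(v) = 3 - (v + 6)*(v + v) = 3 - (6 + v)*2*v = 3 - 2*v*(6 + v))
S - Q(-21) = 460 - (3 - 12*(-21) - 2*(-21)²) = 460 - (3 + 252 - 2*441) = 460 - (3 + 252 - 882) = 460 - 1*(-627) = 460 + 627 = 1087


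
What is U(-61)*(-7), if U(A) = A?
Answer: 427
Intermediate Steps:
U(-61)*(-7) = -61*(-7) = 427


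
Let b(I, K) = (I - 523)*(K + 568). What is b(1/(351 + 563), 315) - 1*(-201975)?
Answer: -237487393/914 ≈ -2.5983e+5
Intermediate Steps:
b(I, K) = (-523 + I)*(568 + K)
b(1/(351 + 563), 315) - 1*(-201975) = (-297064 - 523*315 + 568/(351 + 563) + 315/(351 + 563)) - 1*(-201975) = (-297064 - 164745 + 568/914 + 315/914) + 201975 = (-297064 - 164745 + 568*(1/914) + (1/914)*315) + 201975 = (-297064 - 164745 + 284/457 + 315/914) + 201975 = -422092543/914 + 201975 = -237487393/914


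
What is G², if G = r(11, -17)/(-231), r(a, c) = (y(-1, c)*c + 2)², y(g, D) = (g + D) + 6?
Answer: 1800814096/53361 ≈ 33748.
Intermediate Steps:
y(g, D) = 6 + D + g (y(g, D) = (D + g) + 6 = 6 + D + g)
r(a, c) = (2 + c*(5 + c))² (r(a, c) = ((6 + c - 1)*c + 2)² = ((5 + c)*c + 2)² = (c*(5 + c) + 2)² = (2 + c*(5 + c))²)
G = -42436/231 (G = (2 - 17*(5 - 17))²/(-231) = (2 - 17*(-12))²*(-1/231) = (2 + 204)²*(-1/231) = 206²*(-1/231) = 42436*(-1/231) = -42436/231 ≈ -183.71)
G² = (-42436/231)² = 1800814096/53361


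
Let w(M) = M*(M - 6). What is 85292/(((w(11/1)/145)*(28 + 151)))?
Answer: 2473468/1969 ≈ 1256.2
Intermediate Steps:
w(M) = M*(-6 + M)
85292/(((w(11/1)/145)*(28 + 151))) = 85292/(((((11/1)*(-6 + 11/1))/145)*(28 + 151))) = 85292/(((((11*1)*(-6 + 11*1))*(1/145))*179)) = 85292/((((11*(-6 + 11))*(1/145))*179)) = 85292/((((11*5)*(1/145))*179)) = 85292/(((55*(1/145))*179)) = 85292/(((11/29)*179)) = 85292/(1969/29) = 85292*(29/1969) = 2473468/1969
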